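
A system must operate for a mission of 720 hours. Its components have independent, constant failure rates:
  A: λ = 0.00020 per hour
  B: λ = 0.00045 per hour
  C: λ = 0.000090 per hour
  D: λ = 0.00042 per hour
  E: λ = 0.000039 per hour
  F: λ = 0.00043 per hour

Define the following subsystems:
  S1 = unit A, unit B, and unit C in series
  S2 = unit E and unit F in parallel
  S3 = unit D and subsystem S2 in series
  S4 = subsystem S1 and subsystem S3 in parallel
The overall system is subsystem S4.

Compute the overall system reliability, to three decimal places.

0.890

R(A) = exp(−0.00020 × 720) = 0.86589
R(B) = exp(−0.00045 × 720) = 0.72325
R(C) = exp(−0.000090 × 720) = 0.93725
R(D) = exp(−0.00042 × 720) = 0.73904
R(E) = exp(−0.000039 × 720) = 0.97231
R(F) = exp(−0.00043 × 720) = 0.73374
Series (A, B, and C): 0.86589 × 0.72325 × 0.93725 = 0.58696
Parallel (E and F): 1 − (1 − 0.97231)(1 − 0.73374) = 0.99263
Series (D and [0.99263]): 0.73904 × 0.99263 = 0.73359
Parallel ([0.58696] and [0.73359]): 1 − (1 − 0.58696)(1 − 0.73359) = 0.890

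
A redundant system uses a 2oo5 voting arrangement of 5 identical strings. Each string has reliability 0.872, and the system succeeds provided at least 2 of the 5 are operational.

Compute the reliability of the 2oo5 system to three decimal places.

R = Σ_{i=2}^{5} C(5,i) p^i (1−p)^{5−i} with p = 0.872
C(5,2)·0.872^2·0.128^3 = 0.01595
C(5,3)·0.872^3·0.128^2 = 0.10863
C(5,4)·0.872^4·0.128^1 = 0.37004
C(5,5)·0.872^5·0.128^0 = 0.50418
Sum = 0.999

0.999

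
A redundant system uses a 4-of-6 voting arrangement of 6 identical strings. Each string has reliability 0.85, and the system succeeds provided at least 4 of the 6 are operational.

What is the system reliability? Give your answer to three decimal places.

R = Σ_{i=4}^{6} C(6,i) p^i (1−p)^{6−i} with p = 0.85
C(6,4)·0.85^4·0.15^2 = 0.17618
C(6,5)·0.85^5·0.15^1 = 0.39933
C(6,6)·0.85^6·0.15^0 = 0.37715
Sum = 0.953

0.953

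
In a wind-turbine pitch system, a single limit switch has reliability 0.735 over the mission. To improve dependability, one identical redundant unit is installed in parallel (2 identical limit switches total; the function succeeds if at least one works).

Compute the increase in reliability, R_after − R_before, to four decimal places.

R_before = 0.735
R_after = 1 − (1 − 0.735)^2 = 0.9298
ΔR = 0.9298 − 0.735 = 0.1948

0.1948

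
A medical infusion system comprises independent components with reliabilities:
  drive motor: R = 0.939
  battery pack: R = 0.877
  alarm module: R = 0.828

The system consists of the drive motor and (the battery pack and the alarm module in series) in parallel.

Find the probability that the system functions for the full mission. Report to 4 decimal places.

0.9833

Series (battery pack and alarm module): 0.877000 × 0.828000 = 0.726156
Parallel (drive motor and [0.726156]): 1 − (1 − 0.939000)(1 − 0.726156) = 0.9833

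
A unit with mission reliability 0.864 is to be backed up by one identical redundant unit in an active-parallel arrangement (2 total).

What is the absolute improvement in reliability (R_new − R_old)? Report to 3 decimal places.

R_before = 0.864
R_after = 1 − (1 − 0.864)^2 = 0.982
ΔR = 0.982 − 0.864 = 0.118

0.118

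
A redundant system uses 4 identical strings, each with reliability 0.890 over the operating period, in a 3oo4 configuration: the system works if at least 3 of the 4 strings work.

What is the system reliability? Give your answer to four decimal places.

0.9376

R = Σ_{i=3}^{4} C(4,i) p^i (1−p)^{4−i} with p = 0.890
C(4,3)·0.890^3·0.110^1 = 0.310186
C(4,4)·0.890^4·0.110^0 = 0.627422
Sum = 0.9376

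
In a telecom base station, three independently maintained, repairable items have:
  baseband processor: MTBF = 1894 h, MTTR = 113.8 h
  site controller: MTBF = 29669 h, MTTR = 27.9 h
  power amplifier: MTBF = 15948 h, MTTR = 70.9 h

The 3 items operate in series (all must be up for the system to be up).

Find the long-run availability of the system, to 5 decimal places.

A(baseband processor) = MTBF/(MTBF+MTTR) = 1894/(1894+113.8) = 0.943321
A(site controller) = MTBF/(MTBF+MTTR) = 29669/(29669+27.9) = 0.999061
A(power amplifier) = MTBF/(MTBF+MTTR) = 15948/(15948+70.9) = 0.995574
Series availability: 0.943321 × 0.999061 × 0.995574 = 0.93826

0.93826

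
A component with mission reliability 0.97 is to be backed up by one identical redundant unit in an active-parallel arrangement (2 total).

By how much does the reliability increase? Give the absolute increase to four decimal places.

0.0291

R_before = 0.97
R_after = 1 − (1 − 0.97)^2 = 0.9991
ΔR = 0.9991 − 0.97 = 0.0291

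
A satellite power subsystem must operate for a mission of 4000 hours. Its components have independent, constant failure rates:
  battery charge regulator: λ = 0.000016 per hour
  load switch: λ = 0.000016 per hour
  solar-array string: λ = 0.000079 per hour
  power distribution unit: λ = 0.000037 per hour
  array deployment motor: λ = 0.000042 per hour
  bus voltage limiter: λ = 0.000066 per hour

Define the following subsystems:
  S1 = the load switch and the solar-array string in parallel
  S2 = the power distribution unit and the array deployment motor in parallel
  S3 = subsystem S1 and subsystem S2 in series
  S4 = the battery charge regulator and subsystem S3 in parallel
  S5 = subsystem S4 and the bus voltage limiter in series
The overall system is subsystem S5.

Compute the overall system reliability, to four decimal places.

R(battery charge regulator) = exp(−0.000016 × 4000) = 0.938005
R(load switch) = exp(−0.000016 × 4000) = 0.938005
R(solar-array string) = exp(−0.000079 × 4000) = 0.729059
R(power distribution unit) = exp(−0.000037 × 4000) = 0.862431
R(array deployment motor) = exp(−0.000042 × 4000) = 0.845354
R(bus voltage limiter) = exp(−0.000066 × 4000) = 0.767974
Parallel (load switch and solar-array string): 1 − (1 − 0.938005)(1 − 0.729059) = 0.983203
Parallel (power distribution unit and array deployment motor): 1 − (1 − 0.862431)(1 − 0.845354) = 0.978726
Series ([0.983203] and [0.978726]): 0.983203 × 0.978726 = 0.962286
Parallel (battery charge regulator and [0.962286]): 1 − (1 − 0.938005)(1 − 0.962286) = 0.997662
Series ([0.997662] and bus voltage limiter): 0.997662 × 0.767974 = 0.7662

0.7662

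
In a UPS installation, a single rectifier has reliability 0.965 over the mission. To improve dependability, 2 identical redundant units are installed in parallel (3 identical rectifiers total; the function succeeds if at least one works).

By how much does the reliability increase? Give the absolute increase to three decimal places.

R_before = 0.965
R_after = 1 − (1 − 0.965)^3 = 1.000
ΔR = 1.000 − 0.965 = 0.035

0.035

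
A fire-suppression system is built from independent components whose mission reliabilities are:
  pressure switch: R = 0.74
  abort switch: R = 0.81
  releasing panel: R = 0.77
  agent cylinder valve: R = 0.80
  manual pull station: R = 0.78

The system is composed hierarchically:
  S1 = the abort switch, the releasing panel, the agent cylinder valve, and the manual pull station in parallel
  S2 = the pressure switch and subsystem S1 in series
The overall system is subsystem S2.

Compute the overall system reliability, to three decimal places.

Parallel (abort switch, releasing panel, agent cylinder valve, and manual pull station): 1 − (1 − 0.81000)(1 − 0.77000)(1 − 0.80000)(1 − 0.78000) = 0.99808
Series (pressure switch and [0.99808]): 0.74000 × 0.99808 = 0.739

0.739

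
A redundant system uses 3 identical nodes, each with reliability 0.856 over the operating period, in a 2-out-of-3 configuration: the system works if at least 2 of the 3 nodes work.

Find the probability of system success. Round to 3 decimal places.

R = Σ_{i=2}^{3} C(3,i) p^i (1−p)^{3−i} with p = 0.856
C(3,2)·0.856^2·0.144^1 = 0.31654
C(3,3)·0.856^3·0.144^0 = 0.62722
Sum = 0.944

0.944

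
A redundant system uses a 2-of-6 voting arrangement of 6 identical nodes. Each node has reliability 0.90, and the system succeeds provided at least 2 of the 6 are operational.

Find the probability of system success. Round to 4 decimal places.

0.9999

R = Σ_{i=2}^{6} C(6,i) p^i (1−p)^{6−i} with p = 0.90
C(6,2)·0.90^2·0.10^4 = 0.001215
C(6,3)·0.90^3·0.10^3 = 0.014580
C(6,4)·0.90^4·0.10^2 = 0.098415
C(6,5)·0.90^5·0.10^1 = 0.354294
C(6,6)·0.90^6·0.10^0 = 0.531441
Sum = 0.9999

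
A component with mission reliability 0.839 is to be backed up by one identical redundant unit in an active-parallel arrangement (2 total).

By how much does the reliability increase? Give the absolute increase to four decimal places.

0.1351

R_before = 0.839
R_after = 1 − (1 − 0.839)^2 = 0.9741
ΔR = 0.9741 − 0.839 = 0.1351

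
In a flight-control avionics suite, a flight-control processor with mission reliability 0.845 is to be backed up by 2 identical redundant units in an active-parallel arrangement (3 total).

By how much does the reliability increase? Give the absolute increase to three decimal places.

R_before = 0.845
R_after = 1 − (1 − 0.845)^3 = 0.996
ΔR = 0.996 − 0.845 = 0.151

0.151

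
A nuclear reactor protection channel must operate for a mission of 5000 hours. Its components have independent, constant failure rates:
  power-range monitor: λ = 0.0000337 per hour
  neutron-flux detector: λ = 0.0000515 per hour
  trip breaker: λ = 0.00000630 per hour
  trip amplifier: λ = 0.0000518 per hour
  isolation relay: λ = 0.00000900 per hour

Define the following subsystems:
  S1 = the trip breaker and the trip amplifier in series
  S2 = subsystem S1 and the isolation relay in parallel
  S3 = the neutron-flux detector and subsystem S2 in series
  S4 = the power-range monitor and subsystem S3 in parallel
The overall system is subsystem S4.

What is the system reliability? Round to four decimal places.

R(power-range monitor) = exp(−0.0000337 × 5000) = 0.844931
R(neutron-flux detector) = exp(−0.0000515 × 5000) = 0.772982
R(trip breaker) = exp(−0.00000630 × 5000) = 0.968991
R(trip amplifier) = exp(−0.0000518 × 5000) = 0.771823
R(isolation relay) = exp(−0.00000900 × 5000) = 0.955997
Series (trip breaker and trip amplifier): 0.968991 × 0.771823 = 0.747890
Parallel ([0.747890] and isolation relay): 1 − (1 − 0.747890)(1 − 0.955997) = 0.988906
Series (neutron-flux detector and [0.988906]): 0.772982 × 0.988906 = 0.764407
Parallel (power-range monitor and [0.764407]): 1 − (1 − 0.844931)(1 − 0.764407) = 0.9635

0.9635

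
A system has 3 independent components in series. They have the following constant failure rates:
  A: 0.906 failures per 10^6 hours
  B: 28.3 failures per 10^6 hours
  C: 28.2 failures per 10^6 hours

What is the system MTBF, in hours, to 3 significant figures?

17400

Series of exponential components: λ_sys = Σ λ_i
λ_sys = 0.000000906 + 0.0000283 + 0.0000282 = 5.7406e-05 /h
MTBF = 1 / λ_sys = 17400 h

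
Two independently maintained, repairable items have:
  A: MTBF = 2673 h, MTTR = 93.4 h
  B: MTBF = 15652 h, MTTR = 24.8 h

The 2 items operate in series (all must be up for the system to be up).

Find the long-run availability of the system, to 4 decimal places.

0.9647

A(A) = MTBF/(MTBF+MTTR) = 2673/(2673+93.4) = 0.966238
A(B) = MTBF/(MTBF+MTTR) = 15652/(15652+24.8) = 0.998418
Series availability: 0.966238 × 0.998418 = 0.9647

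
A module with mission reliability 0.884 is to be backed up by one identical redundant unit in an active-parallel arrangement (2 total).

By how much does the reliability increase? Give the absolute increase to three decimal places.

0.103

R_before = 0.884
R_after = 1 − (1 − 0.884)^2 = 0.987
ΔR = 0.987 − 0.884 = 0.103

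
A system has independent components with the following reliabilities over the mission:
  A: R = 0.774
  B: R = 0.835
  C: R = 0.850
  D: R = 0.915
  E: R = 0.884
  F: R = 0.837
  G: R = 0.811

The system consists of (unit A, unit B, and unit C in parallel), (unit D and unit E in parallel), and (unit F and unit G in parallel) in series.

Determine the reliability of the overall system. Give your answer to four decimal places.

Parallel (A, B, and C): 1 − (1 − 0.774000)(1 − 0.835000)(1 − 0.850000) = 0.994407
Parallel (D and E): 1 − (1 − 0.915000)(1 − 0.884000) = 0.990140
Parallel (F and G): 1 − (1 − 0.837000)(1 − 0.811000) = 0.969193
Series ([0.994407], [0.990140], and [0.969193]): 0.994407 × 0.990140 × 0.969193 = 0.9543

0.9543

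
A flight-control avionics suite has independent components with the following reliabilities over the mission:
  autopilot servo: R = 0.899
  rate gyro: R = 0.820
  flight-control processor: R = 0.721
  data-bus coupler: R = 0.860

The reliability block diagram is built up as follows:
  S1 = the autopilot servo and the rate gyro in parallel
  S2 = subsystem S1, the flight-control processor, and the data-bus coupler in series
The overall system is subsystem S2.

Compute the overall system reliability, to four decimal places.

Parallel (autopilot servo and rate gyro): 1 − (1 − 0.899000)(1 − 0.820000) = 0.981820
Series ([0.981820], flight-control processor, and data-bus coupler): 0.981820 × 0.721000 × 0.860000 = 0.6088

0.6088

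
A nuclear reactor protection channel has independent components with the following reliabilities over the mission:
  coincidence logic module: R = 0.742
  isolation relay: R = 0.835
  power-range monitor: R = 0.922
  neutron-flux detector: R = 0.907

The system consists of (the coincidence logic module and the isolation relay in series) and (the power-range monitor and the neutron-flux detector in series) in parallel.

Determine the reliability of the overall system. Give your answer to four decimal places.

Series (coincidence logic module and isolation relay): 0.742000 × 0.835000 = 0.619570
Series (power-range monitor and neutron-flux detector): 0.922000 × 0.907000 = 0.836254
Parallel ([0.619570] and [0.836254]): 1 − (1 − 0.619570)(1 − 0.836254) = 0.9377

0.9377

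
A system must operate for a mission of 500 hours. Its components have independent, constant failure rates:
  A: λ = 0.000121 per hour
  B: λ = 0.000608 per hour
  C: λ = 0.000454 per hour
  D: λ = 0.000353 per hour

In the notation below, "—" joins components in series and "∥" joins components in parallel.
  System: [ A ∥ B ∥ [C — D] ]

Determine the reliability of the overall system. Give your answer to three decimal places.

R(A) = exp(−0.000121 × 500) = 0.94129
R(B) = exp(−0.000608 × 500) = 0.73786
R(C) = exp(−0.000454 × 500) = 0.79692
R(D) = exp(−0.000353 × 500) = 0.83820
Series (C and D): 0.79692 × 0.83820 = 0.66798
Parallel (A, B, and [0.66798]): 1 − (1 − 0.94129)(1 − 0.73786)(1 − 0.66798) = 0.995

0.995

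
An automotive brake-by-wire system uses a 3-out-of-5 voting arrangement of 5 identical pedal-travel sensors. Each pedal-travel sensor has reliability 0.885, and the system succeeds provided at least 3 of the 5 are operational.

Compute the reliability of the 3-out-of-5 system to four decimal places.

0.9873

R = Σ_{i=3}^{5} C(5,i) p^i (1−p)^{5−i} with p = 0.885
C(5,3)·0.885^3·0.115^2 = 0.091670
C(5,4)·0.885^4·0.115^1 = 0.352729
C(5,5)·0.885^5·0.115^0 = 0.542896
Sum = 0.9873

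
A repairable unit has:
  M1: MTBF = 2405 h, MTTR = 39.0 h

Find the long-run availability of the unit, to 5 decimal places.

0.98404

A(M1) = MTBF/(MTBF+MTTR) = 2405/(2405+39.0) = 0.98404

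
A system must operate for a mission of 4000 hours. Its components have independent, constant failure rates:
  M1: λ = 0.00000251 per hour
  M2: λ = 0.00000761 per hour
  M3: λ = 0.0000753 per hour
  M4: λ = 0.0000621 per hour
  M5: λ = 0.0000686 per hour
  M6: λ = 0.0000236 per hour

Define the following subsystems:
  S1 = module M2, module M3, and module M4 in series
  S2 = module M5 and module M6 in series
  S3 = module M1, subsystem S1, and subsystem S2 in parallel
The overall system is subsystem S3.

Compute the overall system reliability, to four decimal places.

0.9986

R(M1) = exp(−0.00000251 × 4000) = 0.990010
R(M2) = exp(−0.00000761 × 4000) = 0.970019
R(M3) = exp(−0.0000753 × 4000) = 0.739930
R(M4) = exp(−0.0000621 × 4000) = 0.780048
R(M5) = exp(−0.0000686 × 4000) = 0.760028
R(M6) = exp(−0.0000236 × 4000) = 0.909919
Series (M2, M3, and M4): 0.970019 × 0.739930 × 0.780048 = 0.559876
Series (M5 and M6): 0.760028 × 0.909919 = 0.691564
Parallel (M1, [0.559876], and [0.691564]): 1 − (1 − 0.990010)(1 − 0.559876)(1 − 0.691564) = 0.9986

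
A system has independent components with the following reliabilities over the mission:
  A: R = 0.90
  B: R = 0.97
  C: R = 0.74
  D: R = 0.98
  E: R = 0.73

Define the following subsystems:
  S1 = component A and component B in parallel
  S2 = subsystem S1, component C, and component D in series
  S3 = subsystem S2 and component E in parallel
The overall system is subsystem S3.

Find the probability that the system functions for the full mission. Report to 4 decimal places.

0.9252

Parallel (A and B): 1 − (1 − 0.900000)(1 − 0.970000) = 0.997000
Series ([0.997000], C, and D): 0.997000 × 0.740000 × 0.980000 = 0.723024
Parallel ([0.723024] and E): 1 − (1 − 0.723024)(1 − 0.730000) = 0.9252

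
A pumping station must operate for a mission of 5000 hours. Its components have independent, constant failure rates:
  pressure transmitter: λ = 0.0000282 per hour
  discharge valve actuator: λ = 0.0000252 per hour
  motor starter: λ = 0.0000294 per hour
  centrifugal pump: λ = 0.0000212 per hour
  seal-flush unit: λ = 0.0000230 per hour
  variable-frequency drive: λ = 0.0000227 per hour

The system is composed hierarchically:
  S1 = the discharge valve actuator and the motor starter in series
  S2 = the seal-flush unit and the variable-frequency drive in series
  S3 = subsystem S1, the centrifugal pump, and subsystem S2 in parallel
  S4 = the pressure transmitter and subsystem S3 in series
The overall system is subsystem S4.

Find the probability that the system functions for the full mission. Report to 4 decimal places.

R(pressure transmitter) = exp(−0.0000282 × 5000) = 0.868489
R(discharge valve actuator) = exp(−0.0000252 × 5000) = 0.881615
R(motor starter) = exp(−0.0000294 × 5000) = 0.863294
R(centrifugal pump) = exp(−0.0000212 × 5000) = 0.899425
R(seal-flush unit) = exp(−0.0000230 × 5000) = 0.891366
R(variable-frequency drive) = exp(−0.0000227 × 5000) = 0.892704
Series (discharge valve actuator and motor starter): 0.881615 × 0.863294 = 0.761093
Series (seal-flush unit and variable-frequency drive): 0.891366 × 0.892704 = 0.795726
Parallel ([0.761093], centrifugal pump, and [0.795726]): 1 − (1 − 0.761093)(1 − 0.899425)(1 − 0.795726) = 0.995092
Series (pressure transmitter and [0.995092]): 0.868489 × 0.995092 = 0.8642

0.8642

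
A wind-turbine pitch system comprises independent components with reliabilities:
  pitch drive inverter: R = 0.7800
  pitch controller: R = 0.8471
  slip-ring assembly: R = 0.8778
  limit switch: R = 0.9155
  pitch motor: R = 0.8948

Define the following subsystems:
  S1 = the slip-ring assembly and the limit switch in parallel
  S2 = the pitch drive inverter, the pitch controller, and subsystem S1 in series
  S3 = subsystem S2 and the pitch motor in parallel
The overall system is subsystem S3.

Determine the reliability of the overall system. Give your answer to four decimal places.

Parallel (slip-ring assembly and limit switch): 1 − (1 − 0.877800)(1 − 0.915500) = 0.989674
Series (pitch drive inverter, pitch controller, and [0.989674]): 0.780000 × 0.847100 × 0.989674 = 0.653915
Parallel ([0.653915] and pitch motor): 1 − (1 − 0.653915)(1 − 0.894800) = 0.9636

0.9636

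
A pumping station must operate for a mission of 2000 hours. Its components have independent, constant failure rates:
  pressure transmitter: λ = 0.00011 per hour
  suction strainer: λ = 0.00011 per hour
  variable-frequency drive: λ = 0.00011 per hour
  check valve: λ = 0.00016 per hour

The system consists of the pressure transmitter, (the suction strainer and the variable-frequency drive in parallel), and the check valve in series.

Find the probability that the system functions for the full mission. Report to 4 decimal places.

R(pressure transmitter) = exp(−0.00011 × 2000) = 0.802519
R(suction strainer) = exp(−0.00011 × 2000) = 0.802519
R(variable-frequency drive) = exp(−0.00011 × 2000) = 0.802519
R(check valve) = exp(−0.00016 × 2000) = 0.726149
Parallel (suction strainer and variable-frequency drive): 1 − (1 − 0.802519)(1 − 0.802519) = 0.961001
Series (pressure transmitter, [0.961001], and check valve): 0.802519 × 0.961001 × 0.726149 = 0.5600

0.5600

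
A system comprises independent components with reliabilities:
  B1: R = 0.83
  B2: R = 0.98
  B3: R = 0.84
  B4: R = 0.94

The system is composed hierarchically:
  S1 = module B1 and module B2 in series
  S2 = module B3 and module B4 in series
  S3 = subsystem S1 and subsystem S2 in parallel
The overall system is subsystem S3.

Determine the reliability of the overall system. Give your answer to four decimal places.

Series (B1 and B2): 0.830000 × 0.980000 = 0.813400
Series (B3 and B4): 0.840000 × 0.940000 = 0.789600
Parallel ([0.813400] and [0.789600]): 1 − (1 − 0.813400)(1 − 0.789600) = 0.9607

0.9607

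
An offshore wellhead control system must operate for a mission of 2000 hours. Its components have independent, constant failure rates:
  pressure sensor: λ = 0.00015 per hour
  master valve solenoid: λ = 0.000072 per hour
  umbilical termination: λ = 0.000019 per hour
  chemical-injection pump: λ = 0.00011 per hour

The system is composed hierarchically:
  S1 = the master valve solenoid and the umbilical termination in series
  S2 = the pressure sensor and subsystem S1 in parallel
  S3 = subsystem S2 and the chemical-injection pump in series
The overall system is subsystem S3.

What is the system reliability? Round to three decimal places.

R(pressure sensor) = exp(−0.00015 × 2000) = 0.74082
R(master valve solenoid) = exp(−0.000072 × 2000) = 0.86589
R(umbilical termination) = exp(−0.000019 × 2000) = 0.96271
R(chemical-injection pump) = exp(−0.00011 × 2000) = 0.80252
Series (master valve solenoid and umbilical termination): 0.86589 × 0.96271 = 0.83360
Parallel (pressure sensor and [0.83360]): 1 − (1 − 0.74082)(1 − 0.83360) = 0.95687
Series ([0.95687] and chemical-injection pump): 0.95687 × 0.80252 = 0.768

0.768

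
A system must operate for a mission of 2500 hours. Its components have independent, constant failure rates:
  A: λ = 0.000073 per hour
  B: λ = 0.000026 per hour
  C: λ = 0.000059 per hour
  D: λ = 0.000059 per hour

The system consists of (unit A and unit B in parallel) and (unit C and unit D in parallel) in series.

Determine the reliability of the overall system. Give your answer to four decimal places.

0.9709

R(A) = exp(−0.000073 × 2500) = 0.833185
R(B) = exp(−0.000026 × 2500) = 0.937067
R(C) = exp(−0.000059 × 2500) = 0.862862
R(D) = exp(−0.000059 × 2500) = 0.862862
Parallel (A and B): 1 − (1 − 0.833185)(1 − 0.937067) = 0.989502
Parallel (C and D): 1 − (1 − 0.862862)(1 − 0.862862) = 0.981193
Series ([0.989502] and [0.981193]): 0.989502 × 0.981193 = 0.9709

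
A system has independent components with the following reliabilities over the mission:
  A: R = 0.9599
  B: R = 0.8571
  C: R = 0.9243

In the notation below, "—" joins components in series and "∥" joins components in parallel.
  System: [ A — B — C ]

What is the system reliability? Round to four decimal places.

0.7604

Series (A, B, and C): 0.959900 × 0.857100 × 0.924300 = 0.7604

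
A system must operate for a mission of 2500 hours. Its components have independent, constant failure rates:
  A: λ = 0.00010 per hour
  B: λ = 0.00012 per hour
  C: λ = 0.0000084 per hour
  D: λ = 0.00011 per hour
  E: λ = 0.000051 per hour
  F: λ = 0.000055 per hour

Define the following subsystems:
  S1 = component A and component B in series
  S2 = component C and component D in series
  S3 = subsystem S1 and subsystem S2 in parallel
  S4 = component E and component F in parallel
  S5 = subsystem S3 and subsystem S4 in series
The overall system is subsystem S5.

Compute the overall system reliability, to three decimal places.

R(A) = exp(−0.00010 × 2500) = 0.77880
R(B) = exp(−0.00012 × 2500) = 0.74082
R(C) = exp(−0.0000084 × 2500) = 0.97922
R(D) = exp(−0.00011 × 2500) = 0.75957
R(E) = exp(−0.000051 × 2500) = 0.88029
R(F) = exp(−0.000055 × 2500) = 0.87153
Series (A and B): 0.77880 × 0.74082 = 0.57695
Series (C and D): 0.97922 × 0.75957 = 0.74379
Parallel ([0.57695] and [0.74379]): 1 − (1 − 0.57695)(1 − 0.74379) = 0.89161
Parallel (E and F): 1 − (1 − 0.88029)(1 − 0.87153) = 0.98462
Series ([0.89161] and [0.98462]): 0.89161 × 0.98462 = 0.878

0.878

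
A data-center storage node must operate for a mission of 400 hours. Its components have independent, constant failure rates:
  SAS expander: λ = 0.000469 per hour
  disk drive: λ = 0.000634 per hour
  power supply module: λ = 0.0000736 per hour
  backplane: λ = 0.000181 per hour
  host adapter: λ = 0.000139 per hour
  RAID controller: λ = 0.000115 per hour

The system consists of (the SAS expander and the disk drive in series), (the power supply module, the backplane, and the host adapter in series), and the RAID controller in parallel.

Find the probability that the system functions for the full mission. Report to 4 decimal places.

0.9977

R(SAS expander) = exp(−0.000469 × 400) = 0.828946
R(disk drive) = exp(−0.000634 × 400) = 0.776002
R(power supply module) = exp(−0.0000736 × 400) = 0.970989
R(backplane) = exp(−0.000181 × 400) = 0.930159
R(host adapter) = exp(−0.000139 × 400) = 0.945917
R(RAID controller) = exp(−0.000115 × 400) = 0.955042
Series (SAS expander and disk drive): 0.828946 × 0.776002 = 0.643264
Series (power supply module, backplane, and host adapter): 0.970989 × 0.930159 × 0.945917 = 0.854328
Parallel ([0.643264], [0.854328], and RAID controller): 1 − (1 − 0.643264)(1 − 0.854328)(1 − 0.955042) = 0.9977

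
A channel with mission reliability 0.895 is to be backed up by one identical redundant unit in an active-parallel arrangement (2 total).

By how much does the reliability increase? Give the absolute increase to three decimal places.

R_before = 0.895
R_after = 1 − (1 − 0.895)^2 = 0.989
ΔR = 0.989 − 0.895 = 0.094

0.094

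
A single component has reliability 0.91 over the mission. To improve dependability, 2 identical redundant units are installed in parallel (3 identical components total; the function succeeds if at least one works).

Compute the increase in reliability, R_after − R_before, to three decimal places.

R_before = 0.91
R_after = 1 − (1 − 0.91)^3 = 0.999
ΔR = 0.999 − 0.91 = 0.089

0.089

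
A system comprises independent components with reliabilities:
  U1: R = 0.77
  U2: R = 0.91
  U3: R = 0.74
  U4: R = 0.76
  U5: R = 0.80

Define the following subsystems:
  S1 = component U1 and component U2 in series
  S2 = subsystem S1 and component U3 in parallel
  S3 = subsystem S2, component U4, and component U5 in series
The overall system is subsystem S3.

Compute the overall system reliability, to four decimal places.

Series (U1 and U2): 0.770000 × 0.910000 = 0.700700
Parallel ([0.700700] and U3): 1 − (1 − 0.700700)(1 − 0.740000) = 0.922182
Series ([0.922182], U4, and U5): 0.922182 × 0.760000 × 0.800000 = 0.5607

0.5607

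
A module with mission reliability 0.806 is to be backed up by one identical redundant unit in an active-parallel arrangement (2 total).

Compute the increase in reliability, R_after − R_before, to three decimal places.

R_before = 0.806
R_after = 1 − (1 − 0.806)^2 = 0.962
ΔR = 0.962 − 0.806 = 0.156

0.156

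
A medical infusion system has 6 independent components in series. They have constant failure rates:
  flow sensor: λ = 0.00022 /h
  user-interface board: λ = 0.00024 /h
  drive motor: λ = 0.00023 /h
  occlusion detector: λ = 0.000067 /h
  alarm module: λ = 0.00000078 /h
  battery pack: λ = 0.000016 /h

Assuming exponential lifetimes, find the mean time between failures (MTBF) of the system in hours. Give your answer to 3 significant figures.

1290

Series of exponential components: λ_sys = Σ λ_i
λ_sys = 0.00022 + 0.00024 + 0.00023 + 0.000067 + 0.00000078 + 0.000016 = 7.7378e-04 /h
MTBF = 1 / λ_sys = 1290 h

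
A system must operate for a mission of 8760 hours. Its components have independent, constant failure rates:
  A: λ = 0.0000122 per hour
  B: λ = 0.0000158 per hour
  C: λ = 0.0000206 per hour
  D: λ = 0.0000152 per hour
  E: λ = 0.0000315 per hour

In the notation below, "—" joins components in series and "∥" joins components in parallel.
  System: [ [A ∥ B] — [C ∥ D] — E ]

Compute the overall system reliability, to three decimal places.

R(A) = exp(−0.0000122 × 8760) = 0.89864
R(B) = exp(−0.0000158 × 8760) = 0.87074
R(C) = exp(−0.0000206 × 8760) = 0.83489
R(D) = exp(−0.0000152 × 8760) = 0.87533
R(E) = exp(−0.0000315 × 8760) = 0.75886
Parallel (A and B): 1 − (1 − 0.89864)(1 − 0.87074) = 0.98690
Parallel (C and D): 1 − (1 − 0.83489)(1 − 0.87533) = 0.97942
Series ([0.98690], [0.97942], and E): 0.98690 × 0.97942 × 0.75886 = 0.734

0.734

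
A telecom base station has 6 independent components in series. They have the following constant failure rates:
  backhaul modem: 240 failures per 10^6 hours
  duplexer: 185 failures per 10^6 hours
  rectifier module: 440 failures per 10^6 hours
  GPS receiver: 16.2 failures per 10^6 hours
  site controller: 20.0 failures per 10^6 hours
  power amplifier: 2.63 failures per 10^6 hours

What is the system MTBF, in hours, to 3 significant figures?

1110

Series of exponential components: λ_sys = Σ λ_i
λ_sys = 0.000240 + 0.000185 + 0.000440 + 0.0000162 + 0.0000200 + 0.00000263 = 9.0383e-04 /h
MTBF = 1 / λ_sys = 1110 h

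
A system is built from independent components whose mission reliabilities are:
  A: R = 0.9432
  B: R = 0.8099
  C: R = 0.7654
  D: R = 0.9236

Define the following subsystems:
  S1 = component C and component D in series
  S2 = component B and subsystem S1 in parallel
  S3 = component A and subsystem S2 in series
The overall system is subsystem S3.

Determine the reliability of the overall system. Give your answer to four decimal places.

0.8907

Series (C and D): 0.765400 × 0.923600 = 0.706923
Parallel (B and [0.706923]): 1 − (1 − 0.809900)(1 − 0.706923) = 0.944286
Series (A and [0.944286]): 0.943200 × 0.944286 = 0.8907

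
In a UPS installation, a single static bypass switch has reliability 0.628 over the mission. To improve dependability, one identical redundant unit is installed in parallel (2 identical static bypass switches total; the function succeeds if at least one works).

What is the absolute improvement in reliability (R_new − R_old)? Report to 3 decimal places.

0.234

R_before = 0.628
R_after = 1 − (1 − 0.628)^2 = 0.862
ΔR = 0.862 − 0.628 = 0.234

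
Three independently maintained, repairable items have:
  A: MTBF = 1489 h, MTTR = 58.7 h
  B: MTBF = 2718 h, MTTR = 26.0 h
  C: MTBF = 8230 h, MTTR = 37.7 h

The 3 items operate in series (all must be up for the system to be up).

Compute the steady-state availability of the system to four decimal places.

0.9486

A(A) = MTBF/(MTBF+MTTR) = 1489/(1489+58.7) = 0.962073
A(B) = MTBF/(MTBF+MTTR) = 2718/(2718+26.0) = 0.990525
A(C) = MTBF/(MTBF+MTTR) = 8230/(8230+37.7) = 0.995440
Series availability: 0.962073 × 0.990525 × 0.995440 = 0.9486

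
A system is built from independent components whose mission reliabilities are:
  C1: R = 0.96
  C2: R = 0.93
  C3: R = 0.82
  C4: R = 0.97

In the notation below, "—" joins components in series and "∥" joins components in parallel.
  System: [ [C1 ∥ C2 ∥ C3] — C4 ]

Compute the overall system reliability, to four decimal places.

0.9695

Parallel (C1, C2, and C3): 1 − (1 − 0.960000)(1 − 0.930000)(1 − 0.820000) = 0.999496
Series ([0.999496] and C4): 0.999496 × 0.970000 = 0.9695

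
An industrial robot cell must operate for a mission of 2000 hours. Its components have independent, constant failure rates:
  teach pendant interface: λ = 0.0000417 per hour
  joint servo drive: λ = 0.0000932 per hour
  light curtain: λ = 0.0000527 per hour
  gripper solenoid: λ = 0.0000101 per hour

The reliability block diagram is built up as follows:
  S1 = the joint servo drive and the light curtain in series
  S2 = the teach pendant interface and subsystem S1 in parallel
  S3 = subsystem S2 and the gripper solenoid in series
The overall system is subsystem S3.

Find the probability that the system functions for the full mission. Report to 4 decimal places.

R(teach pendant interface) = exp(−0.0000417 × 2000) = 0.919983
R(joint servo drive) = exp(−0.0000932 × 2000) = 0.829942
R(light curtain) = exp(−0.0000527 × 2000) = 0.899964
R(gripper solenoid) = exp(−0.0000101 × 2000) = 0.980003
Series (joint servo drive and light curtain): 0.829942 × 0.899964 = 0.746918
Parallel (teach pendant interface and [0.746918]): 1 − (1 − 0.919983)(1 − 0.746918) = 0.979749
Series ([0.979749] and gripper solenoid): 0.979749 × 0.980003 = 0.9602

0.9602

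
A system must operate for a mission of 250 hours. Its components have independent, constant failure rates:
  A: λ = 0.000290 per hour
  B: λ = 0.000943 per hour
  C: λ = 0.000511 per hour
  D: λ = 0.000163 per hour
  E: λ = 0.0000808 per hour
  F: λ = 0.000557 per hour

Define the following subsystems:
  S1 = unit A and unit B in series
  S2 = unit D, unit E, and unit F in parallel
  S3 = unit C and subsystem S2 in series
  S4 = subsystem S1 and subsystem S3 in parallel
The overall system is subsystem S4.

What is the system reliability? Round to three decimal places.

R(A) = exp(−0.000290 × 250) = 0.93007
R(B) = exp(−0.000943 × 250) = 0.78998
R(C) = exp(−0.000511 × 250) = 0.88007
R(D) = exp(−0.000163 × 250) = 0.96007
R(E) = exp(−0.0000808 × 250) = 0.98000
R(F) = exp(−0.000557 × 250) = 0.87001
Series (A and B): 0.93007 × 0.78998 = 0.73474
Parallel (D, E, and F): 1 − (1 − 0.96007)(1 − 0.98000)(1 − 0.87001) = 0.99990
Series (C and [0.99990]): 0.88007 × 0.99990 = 0.87998
Parallel ([0.73474] and [0.87998]): 1 − (1 − 0.73474)(1 − 0.87998) = 0.968

0.968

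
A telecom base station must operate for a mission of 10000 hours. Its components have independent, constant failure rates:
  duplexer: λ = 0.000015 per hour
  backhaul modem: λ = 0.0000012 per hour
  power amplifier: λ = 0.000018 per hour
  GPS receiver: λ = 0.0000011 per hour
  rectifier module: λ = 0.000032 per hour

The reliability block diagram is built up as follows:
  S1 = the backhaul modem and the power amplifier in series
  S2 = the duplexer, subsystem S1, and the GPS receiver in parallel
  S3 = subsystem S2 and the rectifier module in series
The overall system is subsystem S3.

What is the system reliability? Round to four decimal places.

0.7260

R(duplexer) = exp(−0.000015 × 10000) = 0.860708
R(backhaul modem) = exp(−0.0000012 × 10000) = 0.988072
R(power amplifier) = exp(−0.000018 × 10000) = 0.835270
R(GPS receiver) = exp(−0.0000011 × 10000) = 0.989060
R(rectifier module) = exp(−0.000032 × 10000) = 0.726149
Series (backhaul modem and power amplifier): 0.988072 × 0.835270 = 0.825307
Parallel (duplexer, [0.825307], and GPS receiver): 1 − (1 − 0.860708)(1 − 0.825307)(1 − 0.989060) = 0.999734
Series ([0.999734] and rectifier module): 0.999734 × 0.726149 = 0.7260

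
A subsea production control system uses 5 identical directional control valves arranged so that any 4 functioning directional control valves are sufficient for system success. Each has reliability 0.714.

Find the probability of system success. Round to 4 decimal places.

0.5572

R = Σ_{i=4}^{5} C(5,i) p^i (1−p)^{5−i} with p = 0.714
C(5,4)·0.714^4·0.286^1 = 0.371646
C(5,5)·0.714^5·0.286^0 = 0.185563
Sum = 0.5572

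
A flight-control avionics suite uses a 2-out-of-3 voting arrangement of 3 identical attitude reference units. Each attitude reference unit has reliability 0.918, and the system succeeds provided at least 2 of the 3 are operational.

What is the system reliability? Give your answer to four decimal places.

0.9809

R = Σ_{i=2}^{3} C(3,i) p^i (1−p)^{3−i} with p = 0.918
C(3,2)·0.918^2·0.082^1 = 0.207310
C(3,3)·0.918^3·0.082^0 = 0.773621
Sum = 0.9809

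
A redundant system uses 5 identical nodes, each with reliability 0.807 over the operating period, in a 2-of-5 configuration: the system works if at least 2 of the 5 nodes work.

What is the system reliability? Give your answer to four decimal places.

R = Σ_{i=2}^{5} C(5,i) p^i (1−p)^{5−i} with p = 0.807
C(5,2)·0.807^2·0.193^3 = 0.046819
C(5,3)·0.807^3·0.193^2 = 0.195765
C(5,4)·0.807^4·0.193^1 = 0.409281
C(5,5)·0.807^5·0.193^0 = 0.342269
Sum = 0.9941

0.9941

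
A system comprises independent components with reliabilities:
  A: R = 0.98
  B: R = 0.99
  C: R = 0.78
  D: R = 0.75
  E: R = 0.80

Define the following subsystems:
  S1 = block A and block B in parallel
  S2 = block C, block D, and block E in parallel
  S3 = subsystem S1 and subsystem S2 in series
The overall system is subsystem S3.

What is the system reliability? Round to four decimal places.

Parallel (A and B): 1 − (1 − 0.980000)(1 − 0.990000) = 0.999800
Parallel (C, D, and E): 1 − (1 − 0.780000)(1 − 0.750000)(1 − 0.800000) = 0.989000
Series ([0.999800] and [0.989000]): 0.999800 × 0.989000 = 0.9888

0.9888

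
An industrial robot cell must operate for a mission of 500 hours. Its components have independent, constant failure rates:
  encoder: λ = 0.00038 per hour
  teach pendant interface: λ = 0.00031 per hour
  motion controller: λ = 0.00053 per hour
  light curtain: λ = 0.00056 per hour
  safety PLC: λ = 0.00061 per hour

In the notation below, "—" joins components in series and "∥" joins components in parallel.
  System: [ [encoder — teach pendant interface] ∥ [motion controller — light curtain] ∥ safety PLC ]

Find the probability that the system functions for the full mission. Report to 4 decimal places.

0.9678

R(encoder) = exp(−0.00038 × 500) = 0.826959
R(teach pendant interface) = exp(−0.00031 × 500) = 0.856415
R(motion controller) = exp(−0.00053 × 500) = 0.767206
R(light curtain) = exp(−0.00056 × 500) = 0.755784
R(safety PLC) = exp(−0.00061 × 500) = 0.737123
Series (encoder and teach pendant interface): 0.826959 × 0.856415 = 0.708220
Series (motion controller and light curtain): 0.767206 × 0.755784 = 0.579842
Parallel ([0.708220], [0.579842], and safety PLC): 1 − (1 − 0.708220)(1 − 0.579842)(1 − 0.737123) = 0.9678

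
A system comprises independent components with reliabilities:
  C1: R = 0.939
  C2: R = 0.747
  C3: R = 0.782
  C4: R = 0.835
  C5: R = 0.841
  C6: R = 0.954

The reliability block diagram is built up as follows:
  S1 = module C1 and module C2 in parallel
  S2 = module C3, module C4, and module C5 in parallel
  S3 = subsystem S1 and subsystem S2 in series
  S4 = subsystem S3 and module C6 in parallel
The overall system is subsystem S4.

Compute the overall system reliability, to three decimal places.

Parallel (C1 and C2): 1 − (1 − 0.93900)(1 − 0.74700) = 0.98457
Parallel (C3, C4, and C5): 1 − (1 − 0.78200)(1 − 0.83500)(1 − 0.84100) = 0.99428
Series ([0.98457] and [0.99428]): 0.98457 × 0.99428 = 0.97894
Parallel ([0.97894] and C6): 1 − (1 − 0.97894)(1 − 0.95400) = 0.999

0.999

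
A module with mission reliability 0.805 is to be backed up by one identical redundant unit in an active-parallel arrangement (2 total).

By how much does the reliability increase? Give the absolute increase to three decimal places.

R_before = 0.805
R_after = 1 − (1 − 0.805)^2 = 0.962
ΔR = 0.962 − 0.805 = 0.157

0.157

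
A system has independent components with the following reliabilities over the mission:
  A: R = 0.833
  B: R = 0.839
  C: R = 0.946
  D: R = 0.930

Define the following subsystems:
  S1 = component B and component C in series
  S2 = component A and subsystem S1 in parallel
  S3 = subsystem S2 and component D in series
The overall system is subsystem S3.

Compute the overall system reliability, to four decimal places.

Series (B and C): 0.839000 × 0.946000 = 0.793694
Parallel (A and [0.793694]): 1 − (1 − 0.833000)(1 − 0.793694) = 0.965547
Series ([0.965547] and D): 0.965547 × 0.930000 = 0.8980

0.8980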